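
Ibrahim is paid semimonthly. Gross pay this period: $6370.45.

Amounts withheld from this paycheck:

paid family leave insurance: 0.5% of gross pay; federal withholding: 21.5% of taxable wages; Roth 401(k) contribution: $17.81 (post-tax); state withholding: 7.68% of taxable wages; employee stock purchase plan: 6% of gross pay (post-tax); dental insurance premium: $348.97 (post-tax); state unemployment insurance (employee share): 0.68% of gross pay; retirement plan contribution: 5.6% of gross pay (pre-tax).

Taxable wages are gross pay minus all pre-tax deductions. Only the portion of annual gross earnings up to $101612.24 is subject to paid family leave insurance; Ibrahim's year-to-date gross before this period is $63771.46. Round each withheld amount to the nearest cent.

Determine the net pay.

$3434.72

Retirement plan contribution: $6370.45 × 0.056 = $356.75
Taxable wages = $6370.45 − $356.75 = $6013.70
State withholding: $6013.70 × 0.0768 = $461.85
Federal withholding: $6013.70 × 0.215 = $1292.95
State unemployment insurance (employee share): $6370.45 × 0.0068 = $43.32
Paid family leave insurance: cap not yet reached, full $6370.45 is subject → $6370.45 × 0.005 = $31.85
Employee stock purchase plan: $6370.45 × 0.06 = $382.23
Roth 401(k) contribution: $17.81
Dental insurance premium: $348.97
Total deductions = $356.75 + $461.85 + $1292.95 + $43.32 + $31.85 + $382.23 + $17.81 + $348.97 = $2935.73
Net pay = $6370.45 − $2935.73 = $3434.72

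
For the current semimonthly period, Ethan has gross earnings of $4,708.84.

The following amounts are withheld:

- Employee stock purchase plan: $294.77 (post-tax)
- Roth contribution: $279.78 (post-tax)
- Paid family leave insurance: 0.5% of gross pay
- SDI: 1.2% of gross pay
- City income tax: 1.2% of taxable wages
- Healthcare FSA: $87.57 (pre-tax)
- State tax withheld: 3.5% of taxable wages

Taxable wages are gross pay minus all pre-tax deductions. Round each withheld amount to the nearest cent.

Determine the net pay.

Healthcare FSA: $87.57
Taxable wages = $4,708.84 − $87.57 = $4,621.27
City income tax: $4,621.27 × 0.012 = $55.46
State tax withheld: $4,621.27 × 0.035 = $161.74
SDI: $4,708.84 × 0.012 = $56.51
Paid family leave insurance: $4,708.84 × 0.005 = $23.54
Employee stock purchase plan: $294.77
Roth contribution: $279.78
Total deductions = $87.57 + $55.46 + $161.74 + $56.51 + $23.54 + $294.77 + $279.78 = $959.37
Net pay = $4,708.84 − $959.37 = $3,749.47

$3,749.47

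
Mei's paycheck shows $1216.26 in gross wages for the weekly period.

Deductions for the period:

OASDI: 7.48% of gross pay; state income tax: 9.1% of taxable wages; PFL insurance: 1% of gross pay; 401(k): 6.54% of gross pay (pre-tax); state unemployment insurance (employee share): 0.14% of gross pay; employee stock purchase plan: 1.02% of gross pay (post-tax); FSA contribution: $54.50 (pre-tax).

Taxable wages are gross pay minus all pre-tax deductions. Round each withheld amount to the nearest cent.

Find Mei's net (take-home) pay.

FSA contribution: $54.50
401(k): $1216.26 × 0.0654 = $79.54
Pre-tax total = $54.50 + $79.54 = $134.04
Taxable wages = $1216.26 − $134.04 = $1082.22
State income tax: $1082.22 × 0.091 = $98.48
OASDI: $1216.26 × 0.0748 = $90.98
State unemployment insurance (employee share): $1216.26 × 0.0014 = $1.70
PFL insurance: $1216.26 × 0.01 = $12.16
Employee stock purchase plan: $1216.26 × 0.0102 = $12.41
Total deductions = $54.50 + $79.54 + $98.48 + $90.98 + $1.70 + $12.16 + $12.41 = $349.77
Net pay = $1216.26 − $349.77 = $866.49

$866.49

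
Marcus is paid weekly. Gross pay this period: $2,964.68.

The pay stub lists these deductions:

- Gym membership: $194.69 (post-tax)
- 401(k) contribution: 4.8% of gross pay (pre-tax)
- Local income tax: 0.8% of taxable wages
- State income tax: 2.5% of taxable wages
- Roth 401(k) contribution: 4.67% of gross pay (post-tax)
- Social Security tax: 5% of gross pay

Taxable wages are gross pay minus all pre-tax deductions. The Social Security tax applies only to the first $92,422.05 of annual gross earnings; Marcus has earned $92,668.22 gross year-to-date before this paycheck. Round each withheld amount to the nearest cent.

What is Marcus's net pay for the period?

$2,396.10

401(k) contribution: $2,964.68 × 0.048 = $142.30
Taxable wages = $2,964.68 − $142.30 = $2,822.38
State income tax: $2,822.38 × 0.025 = $70.56
Local income tax: $2,822.38 × 0.008 = $22.58
Social Security tax: annual cap $92,422.05 already reached (YTD $92,668.22), so $0.00
Gym membership: $194.69
Roth 401(k) contribution: $2,964.68 × 0.0467 = $138.45
Total deductions = $142.30 + $70.56 + $22.58 + $0.00 + $194.69 + $138.45 = $568.58
Net pay = $2,964.68 − $568.58 = $2,396.10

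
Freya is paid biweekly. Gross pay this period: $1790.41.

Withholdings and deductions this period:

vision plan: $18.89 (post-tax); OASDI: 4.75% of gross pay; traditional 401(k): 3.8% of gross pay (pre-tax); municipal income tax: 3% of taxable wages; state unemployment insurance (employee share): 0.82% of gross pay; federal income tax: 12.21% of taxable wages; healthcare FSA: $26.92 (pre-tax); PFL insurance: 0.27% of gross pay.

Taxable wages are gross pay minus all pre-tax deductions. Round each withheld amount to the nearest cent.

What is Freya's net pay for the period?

$1314.14

Healthcare FSA: $26.92
Traditional 401(k): $1790.41 × 0.038 = $68.04
Pre-tax total = $26.92 + $68.04 = $94.96
Taxable wages = $1790.41 − $94.96 = $1695.45
Municipal income tax: $1695.45 × 0.03 = $50.86
Federal income tax: $1695.45 × 0.1221 = $207.01
PFL insurance: $1790.41 × 0.0027 = $4.83
State unemployment insurance (employee share): $1790.41 × 0.0082 = $14.68
OASDI: $1790.41 × 0.0475 = $85.04
Vision plan: $18.89
Total deductions = $26.92 + $68.04 + $50.86 + $207.01 + $4.83 + $14.68 + $85.04 + $18.89 = $476.27
Net pay = $1790.41 − $476.27 = $1314.14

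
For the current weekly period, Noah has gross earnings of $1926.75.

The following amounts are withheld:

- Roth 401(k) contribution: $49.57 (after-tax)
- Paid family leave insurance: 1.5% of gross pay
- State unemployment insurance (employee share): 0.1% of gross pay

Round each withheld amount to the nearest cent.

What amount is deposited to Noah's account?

State unemployment insurance (employee share): $1926.75 × 0.001 = $1.93
Paid family leave insurance: $1926.75 × 0.015 = $28.90
Roth 401(k) contribution: $49.57
Total deductions = $1.93 + $28.90 + $49.57 = $80.40
Net pay = $1926.75 − $80.40 = $1846.35

$1846.35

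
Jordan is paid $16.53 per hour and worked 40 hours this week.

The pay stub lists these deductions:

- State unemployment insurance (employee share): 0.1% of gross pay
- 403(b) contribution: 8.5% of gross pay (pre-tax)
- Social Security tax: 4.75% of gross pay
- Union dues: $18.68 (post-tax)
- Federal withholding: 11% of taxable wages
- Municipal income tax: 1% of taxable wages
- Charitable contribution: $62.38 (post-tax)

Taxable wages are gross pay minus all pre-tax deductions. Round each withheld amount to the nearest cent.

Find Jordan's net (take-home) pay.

Gross pay: 40 × $16.53 = $661.20
403(b) contribution: $661.20 × 0.085 = $56.20
Taxable wages = $661.20 − $56.20 = $605.00
Federal withholding: $605.00 × 0.11 = $66.55
Municipal income tax: $605.00 × 0.01 = $6.05
Social Security tax: $661.20 × 0.0475 = $31.41
State unemployment insurance (employee share): $661.20 × 0.001 = $0.66
Charitable contribution: $62.38
Union dues: $18.68
Total deductions = $56.20 + $66.55 + $6.05 + $31.41 + $0.66 + $62.38 + $18.68 = $241.93
Net pay = $661.20 − $241.93 = $419.27

$419.27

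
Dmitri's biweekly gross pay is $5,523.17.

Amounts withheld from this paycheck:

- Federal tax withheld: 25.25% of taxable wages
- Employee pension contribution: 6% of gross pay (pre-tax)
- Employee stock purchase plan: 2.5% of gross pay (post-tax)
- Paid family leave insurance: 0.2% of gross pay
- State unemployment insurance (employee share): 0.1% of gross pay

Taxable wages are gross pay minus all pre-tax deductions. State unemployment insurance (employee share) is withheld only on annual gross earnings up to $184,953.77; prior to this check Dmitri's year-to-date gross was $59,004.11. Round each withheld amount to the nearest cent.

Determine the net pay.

$3,726.21

Employee pension contribution: $5,523.17 × 0.06 = $331.39
Taxable wages = $5,523.17 − $331.39 = $5,191.78
Federal tax withheld: $5,191.78 × 0.2525 = $1,310.92
State unemployment insurance (employee share): cap not yet reached, full $5,523.17 is subject → $5,523.17 × 0.001 = $5.52
Paid family leave insurance: $5,523.17 × 0.002 = $11.05
Employee stock purchase plan: $5,523.17 × 0.025 = $138.08
Total deductions = $331.39 + $1,310.92 + $5.52 + $11.05 + $138.08 = $1,796.96
Net pay = $5,523.17 − $1,796.96 = $3,726.21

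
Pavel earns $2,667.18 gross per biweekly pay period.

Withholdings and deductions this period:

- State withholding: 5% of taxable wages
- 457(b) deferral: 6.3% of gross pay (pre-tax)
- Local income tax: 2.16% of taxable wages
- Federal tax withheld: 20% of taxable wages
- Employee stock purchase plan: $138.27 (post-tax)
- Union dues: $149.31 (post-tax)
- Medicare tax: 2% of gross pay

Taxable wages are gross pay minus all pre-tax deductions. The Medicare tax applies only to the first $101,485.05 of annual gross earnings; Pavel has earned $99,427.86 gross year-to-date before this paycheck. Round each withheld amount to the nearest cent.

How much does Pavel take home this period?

457(b) deferral: $2,667.18 × 0.063 = $168.03
Taxable wages = $2,667.18 − $168.03 = $2,499.15
Federal tax withheld: $2,499.15 × 0.2 = $499.83
State withholding: $2,499.15 × 0.05 = $124.96
Local income tax: $2,499.15 × 0.0216 = $53.98
Medicare tax: only $101,485.05 − $99,427.86 = $2,057.19 of this check is subject → $2,057.19 × 0.02 = $41.14
Employee stock purchase plan: $138.27
Union dues: $149.31
Total deductions = $168.03 + $499.83 + $124.96 + $53.98 + $41.14 + $138.27 + $149.31 = $1,175.52
Net pay = $2,667.18 − $1,175.52 = $1,491.66

$1,491.66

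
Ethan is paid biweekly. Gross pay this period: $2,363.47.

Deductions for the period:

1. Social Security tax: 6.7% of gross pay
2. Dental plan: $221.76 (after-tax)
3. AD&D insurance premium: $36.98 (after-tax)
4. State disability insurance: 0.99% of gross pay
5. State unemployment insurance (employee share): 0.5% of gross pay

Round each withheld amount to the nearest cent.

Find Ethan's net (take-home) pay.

State unemployment insurance (employee share): $2,363.47 × 0.005 = $11.82
State disability insurance: $2,363.47 × 0.0099 = $23.40
Social Security tax: $2,363.47 × 0.067 = $158.35
AD&D insurance premium: $36.98
Dental plan: $221.76
Total deductions = $11.82 + $23.40 + $158.35 + $36.98 + $221.76 = $452.31
Net pay = $2,363.47 − $452.31 = $1,911.16

$1,911.16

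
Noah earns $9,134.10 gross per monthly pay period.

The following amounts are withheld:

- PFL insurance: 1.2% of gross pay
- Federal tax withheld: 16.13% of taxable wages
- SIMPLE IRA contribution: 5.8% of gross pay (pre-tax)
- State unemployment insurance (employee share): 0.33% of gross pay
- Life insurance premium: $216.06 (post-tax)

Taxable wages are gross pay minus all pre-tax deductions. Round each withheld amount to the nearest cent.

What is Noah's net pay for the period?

$6,860.63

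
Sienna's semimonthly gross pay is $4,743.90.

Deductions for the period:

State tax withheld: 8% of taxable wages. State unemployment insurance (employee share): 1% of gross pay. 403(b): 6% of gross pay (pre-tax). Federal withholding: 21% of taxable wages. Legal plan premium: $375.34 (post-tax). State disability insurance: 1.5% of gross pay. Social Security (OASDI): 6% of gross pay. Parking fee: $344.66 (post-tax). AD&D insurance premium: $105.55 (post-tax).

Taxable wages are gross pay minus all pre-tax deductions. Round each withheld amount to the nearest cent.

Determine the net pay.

$1,937.30

403(b): $4,743.90 × 0.06 = $284.63
Taxable wages = $4,743.90 − $284.63 = $4,459.27
State tax withheld: $4,459.27 × 0.08 = $356.74
Federal withholding: $4,459.27 × 0.21 = $936.45
State unemployment insurance (employee share): $4,743.90 × 0.01 = $47.44
Social Security (OASDI): $4,743.90 × 0.06 = $284.63
State disability insurance: $4,743.90 × 0.015 = $71.16
Parking fee: $344.66
AD&D insurance premium: $105.55
Legal plan premium: $375.34
Total deductions = $284.63 + $356.74 + $936.45 + $47.44 + $284.63 + $71.16 + $344.66 + $105.55 + $375.34 = $2,806.60
Net pay = $4,743.90 − $2,806.60 = $1,937.30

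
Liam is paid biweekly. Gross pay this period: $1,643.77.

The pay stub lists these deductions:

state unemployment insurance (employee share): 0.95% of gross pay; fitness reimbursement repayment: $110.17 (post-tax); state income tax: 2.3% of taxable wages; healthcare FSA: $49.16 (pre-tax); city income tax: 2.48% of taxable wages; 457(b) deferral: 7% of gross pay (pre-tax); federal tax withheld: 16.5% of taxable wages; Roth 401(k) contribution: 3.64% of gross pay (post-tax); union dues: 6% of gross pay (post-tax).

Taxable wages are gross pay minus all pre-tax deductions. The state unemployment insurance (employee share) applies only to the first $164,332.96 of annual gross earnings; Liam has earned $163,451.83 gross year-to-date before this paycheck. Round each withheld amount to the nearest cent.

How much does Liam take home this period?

$887.70

457(b) deferral: $1,643.77 × 0.07 = $115.06
Healthcare FSA: $49.16
Pre-tax total = $115.06 + $49.16 = $164.22
Taxable wages = $1,643.77 − $164.22 = $1,479.55
City income tax: $1,479.55 × 0.0248 = $36.69
Federal tax withheld: $1,479.55 × 0.165 = $244.13
State income tax: $1,479.55 × 0.023 = $34.03
State unemployment insurance (employee share): only $164,332.96 − $163,451.83 = $881.13 of this check is subject → $881.13 × 0.0095 = $8.37
Union dues: $1,643.77 × 0.06 = $98.63
Roth 401(k) contribution: $1,643.77 × 0.0364 = $59.83
Fitness reimbursement repayment: $110.17
Total deductions = $115.06 + $49.16 + $36.69 + $244.13 + $34.03 + $8.37 + $98.63 + $59.83 + $110.17 = $756.07
Net pay = $1,643.77 − $756.07 = $887.70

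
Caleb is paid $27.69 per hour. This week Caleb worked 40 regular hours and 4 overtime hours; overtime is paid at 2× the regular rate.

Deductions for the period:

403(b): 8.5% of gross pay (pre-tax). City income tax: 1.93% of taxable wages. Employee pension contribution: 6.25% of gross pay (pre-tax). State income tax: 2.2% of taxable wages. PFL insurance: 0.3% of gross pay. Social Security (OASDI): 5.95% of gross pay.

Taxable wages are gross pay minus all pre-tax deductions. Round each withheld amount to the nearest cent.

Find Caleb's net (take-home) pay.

$1,003.20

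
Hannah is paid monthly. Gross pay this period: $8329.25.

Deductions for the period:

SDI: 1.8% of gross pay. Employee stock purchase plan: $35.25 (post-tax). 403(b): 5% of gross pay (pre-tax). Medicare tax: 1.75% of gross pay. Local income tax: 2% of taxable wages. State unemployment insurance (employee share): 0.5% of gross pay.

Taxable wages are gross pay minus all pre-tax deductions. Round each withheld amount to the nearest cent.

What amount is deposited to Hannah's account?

$7381.94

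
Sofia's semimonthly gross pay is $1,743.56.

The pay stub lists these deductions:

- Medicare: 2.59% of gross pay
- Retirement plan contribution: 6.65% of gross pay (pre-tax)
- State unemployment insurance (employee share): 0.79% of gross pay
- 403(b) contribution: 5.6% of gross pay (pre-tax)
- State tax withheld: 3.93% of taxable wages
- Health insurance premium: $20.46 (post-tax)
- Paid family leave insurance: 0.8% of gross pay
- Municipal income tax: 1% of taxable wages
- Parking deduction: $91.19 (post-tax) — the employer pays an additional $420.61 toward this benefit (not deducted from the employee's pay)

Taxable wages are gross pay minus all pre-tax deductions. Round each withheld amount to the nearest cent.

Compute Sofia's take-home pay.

Retirement plan contribution: $1,743.56 × 0.0665 = $115.95
403(b) contribution: $1,743.56 × 0.056 = $97.64
Pre-tax total = $115.95 + $97.64 = $213.59
Taxable wages = $1,743.56 − $213.59 = $1,529.97
State tax withheld: $1,529.97 × 0.0393 = $60.13
Municipal income tax: $1,529.97 × 0.01 = $15.30
Medicare: $1,743.56 × 0.0259 = $45.16
Paid family leave insurance: $1,743.56 × 0.008 = $13.95
State unemployment insurance (employee share): $1,743.56 × 0.0079 = $13.77
Parking deduction: $91.19
Health insurance premium: $20.46
(Employer's $420.61 toward parking deduction is not withheld from the employee.)
Total deductions = $115.95 + $97.64 + $60.13 + $15.30 + $45.16 + $13.95 + $13.77 + $91.19 + $20.46 = $473.55
Net pay = $1,743.56 − $473.55 = $1,270.01

$1,270.01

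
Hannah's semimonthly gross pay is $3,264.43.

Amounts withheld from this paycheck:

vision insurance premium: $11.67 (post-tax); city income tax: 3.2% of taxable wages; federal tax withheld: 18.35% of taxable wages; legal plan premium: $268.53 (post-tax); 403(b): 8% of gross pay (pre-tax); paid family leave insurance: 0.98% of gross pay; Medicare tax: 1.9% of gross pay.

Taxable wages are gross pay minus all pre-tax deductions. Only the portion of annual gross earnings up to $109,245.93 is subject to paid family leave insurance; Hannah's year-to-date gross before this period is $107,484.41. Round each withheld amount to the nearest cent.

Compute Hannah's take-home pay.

$1,996.60

403(b): $3,264.43 × 0.08 = $261.15
Taxable wages = $3,264.43 − $261.15 = $3,003.28
City income tax: $3,003.28 × 0.032 = $96.10
Federal tax withheld: $3,003.28 × 0.1835 = $551.10
Medicare tax: $3,264.43 × 0.019 = $62.02
Paid family leave insurance: only $109,245.93 − $107,484.41 = $1,761.52 of this check is subject → $1,761.52 × 0.0098 = $17.26
Vision insurance premium: $11.67
Legal plan premium: $268.53
Total deductions = $261.15 + $96.10 + $551.10 + $62.02 + $17.26 + $11.67 + $268.53 = $1,267.83
Net pay = $3,264.43 − $1,267.83 = $1,996.60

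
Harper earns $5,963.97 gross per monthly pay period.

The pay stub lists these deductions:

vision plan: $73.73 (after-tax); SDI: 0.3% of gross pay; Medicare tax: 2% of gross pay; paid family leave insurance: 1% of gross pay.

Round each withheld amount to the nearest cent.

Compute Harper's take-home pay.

SDI: $5,963.97 × 0.003 = $17.89
Paid family leave insurance: $5,963.97 × 0.01 = $59.64
Medicare tax: $5,963.97 × 0.02 = $119.28
Vision plan: $73.73
Total deductions = $17.89 + $59.64 + $119.28 + $73.73 = $270.54
Net pay = $5,963.97 − $270.54 = $5,693.43

$5,693.43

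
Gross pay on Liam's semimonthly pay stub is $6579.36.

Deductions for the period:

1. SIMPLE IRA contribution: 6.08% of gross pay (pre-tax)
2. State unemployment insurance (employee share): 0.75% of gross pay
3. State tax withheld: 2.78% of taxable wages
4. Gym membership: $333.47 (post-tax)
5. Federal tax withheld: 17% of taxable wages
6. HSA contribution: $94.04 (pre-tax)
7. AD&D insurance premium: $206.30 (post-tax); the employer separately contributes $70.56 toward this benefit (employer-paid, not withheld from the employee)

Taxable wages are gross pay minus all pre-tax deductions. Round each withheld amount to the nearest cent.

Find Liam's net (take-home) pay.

SIMPLE IRA contribution: $6579.36 × 0.0608 = $400.03
HSA contribution: $94.04
Pre-tax total = $400.03 + $94.04 = $494.07
Taxable wages = $6579.36 − $494.07 = $6085.29
State tax withheld: $6085.29 × 0.0278 = $169.17
Federal tax withheld: $6085.29 × 0.17 = $1034.50
State unemployment insurance (employee share): $6579.36 × 0.0075 = $49.35
Gym membership: $333.47
AD&D insurance premium: $206.30
(Employer's $70.56 toward AD&D insurance premium is not withheld from the employee.)
Total deductions = $400.03 + $94.04 + $169.17 + $1034.50 + $49.35 + $333.47 + $206.30 = $2286.86
Net pay = $6579.36 − $2286.86 = $4292.50

$4292.50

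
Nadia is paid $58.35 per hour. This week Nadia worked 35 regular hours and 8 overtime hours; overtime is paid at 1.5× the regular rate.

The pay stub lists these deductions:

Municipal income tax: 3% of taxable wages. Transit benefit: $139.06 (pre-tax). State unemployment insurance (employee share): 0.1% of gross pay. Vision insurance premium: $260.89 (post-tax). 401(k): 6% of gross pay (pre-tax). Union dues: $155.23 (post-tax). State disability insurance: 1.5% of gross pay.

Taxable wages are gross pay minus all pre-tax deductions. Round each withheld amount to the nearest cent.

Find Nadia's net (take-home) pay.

$1905.67

Regular pay: 35 × $58.35 = $2042.25
Overtime pay: 8 × $58.35 × 1.5 = $700.20
Gross pay = $2042.25 + $700.20 = $2742.45
Transit benefit: $139.06
401(k): $2742.45 × 0.06 = $164.55
Pre-tax total = $139.06 + $164.55 = $303.61
Taxable wages = $2742.45 − $303.61 = $2438.84
Municipal income tax: $2438.84 × 0.03 = $73.17
State disability insurance: $2742.45 × 0.015 = $41.14
State unemployment insurance (employee share): $2742.45 × 0.001 = $2.74
Vision insurance premium: $260.89
Union dues: $155.23
Total deductions = $139.06 + $164.55 + $73.17 + $41.14 + $2.74 + $260.89 + $155.23 = $836.78
Net pay = $2742.45 − $836.78 = $1905.67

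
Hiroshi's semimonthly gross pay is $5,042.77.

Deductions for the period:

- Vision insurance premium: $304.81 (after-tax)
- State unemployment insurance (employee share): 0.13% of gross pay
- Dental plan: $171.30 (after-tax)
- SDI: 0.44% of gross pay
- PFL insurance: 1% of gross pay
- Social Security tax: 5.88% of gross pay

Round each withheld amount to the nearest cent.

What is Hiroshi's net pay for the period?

PFL insurance: $5,042.77 × 0.01 = $50.43
State unemployment insurance (employee share): $5,042.77 × 0.0013 = $6.56
Social Security tax: $5,042.77 × 0.0588 = $296.51
SDI: $5,042.77 × 0.0044 = $22.19
Dental plan: $171.30
Vision insurance premium: $304.81
Total deductions = $50.43 + $6.56 + $296.51 + $22.19 + $171.30 + $304.81 = $851.80
Net pay = $5,042.77 − $851.80 = $4,190.97

$4,190.97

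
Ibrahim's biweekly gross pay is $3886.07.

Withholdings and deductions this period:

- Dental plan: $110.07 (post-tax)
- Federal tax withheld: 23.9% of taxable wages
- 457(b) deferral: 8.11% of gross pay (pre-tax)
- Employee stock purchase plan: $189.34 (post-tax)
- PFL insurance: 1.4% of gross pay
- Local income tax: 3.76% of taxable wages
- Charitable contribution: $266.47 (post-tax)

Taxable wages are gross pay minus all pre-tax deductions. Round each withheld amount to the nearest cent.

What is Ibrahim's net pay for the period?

457(b) deferral: $3886.07 × 0.0811 = $315.16
Taxable wages = $3886.07 − $315.16 = $3570.91
Federal tax withheld: $3570.91 × 0.239 = $853.45
Local income tax: $3570.91 × 0.0376 = $134.27
PFL insurance: $3886.07 × 0.014 = $54.40
Dental plan: $110.07
Charitable contribution: $266.47
Employee stock purchase plan: $189.34
Total deductions = $315.16 + $853.45 + $134.27 + $54.40 + $110.07 + $266.47 + $189.34 = $1923.16
Net pay = $3886.07 − $1923.16 = $1962.91

$1962.91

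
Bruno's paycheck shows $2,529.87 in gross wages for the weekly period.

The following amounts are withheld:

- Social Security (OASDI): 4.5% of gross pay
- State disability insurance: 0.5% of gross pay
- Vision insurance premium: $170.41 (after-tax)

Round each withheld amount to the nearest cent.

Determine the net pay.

$2,232.97

State disability insurance: $2,529.87 × 0.005 = $12.65
Social Security (OASDI): $2,529.87 × 0.045 = $113.84
Vision insurance premium: $170.41
Total deductions = $12.65 + $113.84 + $170.41 = $296.90
Net pay = $2,529.87 − $296.90 = $2,232.97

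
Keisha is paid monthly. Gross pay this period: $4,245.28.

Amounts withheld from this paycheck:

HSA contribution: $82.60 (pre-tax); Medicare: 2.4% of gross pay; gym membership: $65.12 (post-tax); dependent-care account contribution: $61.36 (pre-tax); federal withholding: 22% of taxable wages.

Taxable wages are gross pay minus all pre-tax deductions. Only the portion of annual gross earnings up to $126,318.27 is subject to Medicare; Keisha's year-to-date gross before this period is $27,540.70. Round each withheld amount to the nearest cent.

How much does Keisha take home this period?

$3,032.02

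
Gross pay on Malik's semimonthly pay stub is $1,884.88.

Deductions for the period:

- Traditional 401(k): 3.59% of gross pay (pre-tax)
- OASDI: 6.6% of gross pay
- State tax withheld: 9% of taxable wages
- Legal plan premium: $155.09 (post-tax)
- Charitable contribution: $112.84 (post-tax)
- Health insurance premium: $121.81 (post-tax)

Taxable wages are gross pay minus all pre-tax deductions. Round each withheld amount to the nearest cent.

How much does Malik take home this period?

$1,139.52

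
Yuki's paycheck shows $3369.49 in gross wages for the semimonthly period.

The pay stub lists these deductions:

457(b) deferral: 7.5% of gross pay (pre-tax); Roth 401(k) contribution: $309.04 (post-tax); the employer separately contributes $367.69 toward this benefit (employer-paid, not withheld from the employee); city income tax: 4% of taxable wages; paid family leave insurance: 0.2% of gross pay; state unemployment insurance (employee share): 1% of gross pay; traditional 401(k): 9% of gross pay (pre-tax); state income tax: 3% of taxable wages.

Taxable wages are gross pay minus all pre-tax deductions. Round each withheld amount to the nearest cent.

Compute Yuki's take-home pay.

$2267.11

Traditional 401(k): $3369.49 × 0.09 = $303.25
457(b) deferral: $3369.49 × 0.075 = $252.71
Pre-tax total = $303.25 + $252.71 = $555.96
Taxable wages = $3369.49 − $555.96 = $2813.53
State income tax: $2813.53 × 0.03 = $84.41
City income tax: $2813.53 × 0.04 = $112.54
State unemployment insurance (employee share): $3369.49 × 0.01 = $33.69
Paid family leave insurance: $3369.49 × 0.002 = $6.74
Roth 401(k) contribution: $309.04
(Employer's $367.69 toward Roth 401(k) contribution is not withheld from the employee.)
Total deductions = $303.25 + $252.71 + $84.41 + $112.54 + $33.69 + $6.74 + $309.04 = $1102.38
Net pay = $3369.49 − $1102.38 = $2267.11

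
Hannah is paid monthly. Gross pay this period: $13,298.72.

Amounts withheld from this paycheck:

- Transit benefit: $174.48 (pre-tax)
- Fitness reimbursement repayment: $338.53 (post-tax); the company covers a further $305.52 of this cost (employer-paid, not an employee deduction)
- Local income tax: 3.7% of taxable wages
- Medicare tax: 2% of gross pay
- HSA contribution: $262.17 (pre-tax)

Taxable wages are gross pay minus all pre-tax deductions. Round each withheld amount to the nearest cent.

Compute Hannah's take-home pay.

HSA contribution: $262.17
Transit benefit: $174.48
Pre-tax total = $262.17 + $174.48 = $436.65
Taxable wages = $13,298.72 − $436.65 = $12,862.07
Local income tax: $12,862.07 × 0.037 = $475.90
Medicare tax: $13,298.72 × 0.02 = $265.97
Fitness reimbursement repayment: $338.53
(Employer's $305.52 toward fitness reimbursement repayment is not withheld from the employee.)
Total deductions = $262.17 + $174.48 + $475.90 + $265.97 + $338.53 = $1,517.05
Net pay = $13,298.72 − $1,517.05 = $11,781.67

$11,781.67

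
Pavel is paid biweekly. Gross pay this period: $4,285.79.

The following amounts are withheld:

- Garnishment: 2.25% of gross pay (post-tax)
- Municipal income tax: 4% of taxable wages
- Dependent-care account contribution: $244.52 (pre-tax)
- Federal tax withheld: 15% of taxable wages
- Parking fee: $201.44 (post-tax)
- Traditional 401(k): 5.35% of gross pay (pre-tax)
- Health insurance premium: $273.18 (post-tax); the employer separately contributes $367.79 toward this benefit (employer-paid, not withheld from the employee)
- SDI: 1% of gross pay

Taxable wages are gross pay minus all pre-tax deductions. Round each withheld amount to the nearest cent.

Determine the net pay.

Dependent-care account contribution: $244.52
Traditional 401(k): $4,285.79 × 0.0535 = $229.29
Pre-tax total = $244.52 + $229.29 = $473.81
Taxable wages = $4,285.79 − $473.81 = $3,811.98
Federal tax withheld: $3,811.98 × 0.15 = $571.80
Municipal income tax: $3,811.98 × 0.04 = $152.48
SDI: $4,285.79 × 0.01 = $42.86
Parking fee: $201.44
Health insurance premium: $273.18
Garnishment: $4,285.79 × 0.0225 = $96.43
(Employer's $367.79 toward health insurance premium is not withheld from the employee.)
Total deductions = $244.52 + $229.29 + $571.80 + $152.48 + $42.86 + $201.44 + $273.18 + $96.43 = $1,812.00
Net pay = $4,285.79 − $1,812.00 = $2,473.79

$2,473.79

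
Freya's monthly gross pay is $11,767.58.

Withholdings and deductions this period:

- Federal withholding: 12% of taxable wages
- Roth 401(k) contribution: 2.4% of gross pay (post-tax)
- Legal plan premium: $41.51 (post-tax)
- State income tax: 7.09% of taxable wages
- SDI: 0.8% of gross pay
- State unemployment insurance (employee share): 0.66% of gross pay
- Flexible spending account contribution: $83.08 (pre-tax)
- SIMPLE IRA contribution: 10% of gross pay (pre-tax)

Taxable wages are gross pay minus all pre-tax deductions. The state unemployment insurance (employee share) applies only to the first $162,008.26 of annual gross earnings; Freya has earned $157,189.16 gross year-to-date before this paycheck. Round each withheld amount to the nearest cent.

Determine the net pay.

Flexible spending account contribution: $83.08
SIMPLE IRA contribution: $11,767.58 × 0.1 = $1,176.76
Pre-tax total = $83.08 + $1,176.76 = $1,259.84
Taxable wages = $11,767.58 − $1,259.84 = $10,507.74
Federal withholding: $10,507.74 × 0.12 = $1,260.93
State income tax: $10,507.74 × 0.0709 = $745.00
SDI: $11,767.58 × 0.008 = $94.14
State unemployment insurance (employee share): only $162,008.26 − $157,189.16 = $4,819.10 of this check is subject → $4,819.10 × 0.0066 = $31.81
Legal plan premium: $41.51
Roth 401(k) contribution: $11,767.58 × 0.024 = $282.42
Total deductions = $83.08 + $1,176.76 + $1,260.93 + $745.00 + $94.14 + $31.81 + $41.51 + $282.42 = $3,715.65
Net pay = $11,767.58 − $3,715.65 = $8,051.93

$8,051.93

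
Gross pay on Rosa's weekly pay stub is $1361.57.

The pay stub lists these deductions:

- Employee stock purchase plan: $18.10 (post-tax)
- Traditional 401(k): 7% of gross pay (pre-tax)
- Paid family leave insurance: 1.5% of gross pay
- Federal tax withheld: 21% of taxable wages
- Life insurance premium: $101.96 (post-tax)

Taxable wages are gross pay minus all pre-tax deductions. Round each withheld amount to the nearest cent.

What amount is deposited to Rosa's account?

Traditional 401(k): $1361.57 × 0.07 = $95.31
Taxable wages = $1361.57 − $95.31 = $1266.26
Federal tax withheld: $1266.26 × 0.21 = $265.91
Paid family leave insurance: $1361.57 × 0.015 = $20.42
Employee stock purchase plan: $18.10
Life insurance premium: $101.96
Total deductions = $95.31 + $265.91 + $20.42 + $18.10 + $101.96 = $501.70
Net pay = $1361.57 − $501.70 = $859.87

$859.87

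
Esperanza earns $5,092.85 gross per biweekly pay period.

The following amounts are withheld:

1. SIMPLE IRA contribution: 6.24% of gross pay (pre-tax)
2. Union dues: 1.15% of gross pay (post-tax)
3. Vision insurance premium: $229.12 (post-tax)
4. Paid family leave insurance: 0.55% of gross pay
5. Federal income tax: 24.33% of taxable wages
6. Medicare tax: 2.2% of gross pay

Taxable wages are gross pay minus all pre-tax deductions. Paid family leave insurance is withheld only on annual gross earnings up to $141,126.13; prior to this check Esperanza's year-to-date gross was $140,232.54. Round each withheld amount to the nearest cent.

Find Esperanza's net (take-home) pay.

SIMPLE IRA contribution: $5,092.85 × 0.0624 = $317.79
Taxable wages = $5,092.85 − $317.79 = $4,775.06
Federal income tax: $4,775.06 × 0.2433 = $1,161.77
Medicare tax: $5,092.85 × 0.022 = $112.04
Paid family leave insurance: only $141,126.13 − $140,232.54 = $893.59 of this check is subject → $893.59 × 0.0055 = $4.91
Union dues: $5,092.85 × 0.0115 = $58.57
Vision insurance premium: $229.12
Total deductions = $317.79 + $1,161.77 + $112.04 + $4.91 + $58.57 + $229.12 = $1,884.20
Net pay = $5,092.85 − $1,884.20 = $3,208.65

$3,208.65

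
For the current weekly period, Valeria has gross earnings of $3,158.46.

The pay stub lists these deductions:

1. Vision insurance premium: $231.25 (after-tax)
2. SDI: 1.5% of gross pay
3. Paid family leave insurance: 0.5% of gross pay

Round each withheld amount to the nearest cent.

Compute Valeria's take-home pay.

$2,864.04

Paid family leave insurance: $3,158.46 × 0.005 = $15.79
SDI: $3,158.46 × 0.015 = $47.38
Vision insurance premium: $231.25
Total deductions = $15.79 + $47.38 + $231.25 = $294.42
Net pay = $3,158.46 − $294.42 = $2,864.04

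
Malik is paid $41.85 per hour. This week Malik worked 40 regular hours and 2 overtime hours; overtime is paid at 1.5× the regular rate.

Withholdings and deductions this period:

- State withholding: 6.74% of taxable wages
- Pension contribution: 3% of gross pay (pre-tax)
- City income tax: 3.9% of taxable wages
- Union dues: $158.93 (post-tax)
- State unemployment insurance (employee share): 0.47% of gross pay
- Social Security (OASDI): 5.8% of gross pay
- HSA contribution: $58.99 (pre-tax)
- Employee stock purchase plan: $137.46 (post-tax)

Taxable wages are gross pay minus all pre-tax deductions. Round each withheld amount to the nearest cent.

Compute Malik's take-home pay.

Regular pay: 40 × $41.85 = $1,674.00
Overtime pay: 2 × $41.85 × 1.5 = $125.55
Gross pay = $1,674.00 + $125.55 = $1,799.55
HSA contribution: $58.99
Pension contribution: $1,799.55 × 0.03 = $53.99
Pre-tax total = $58.99 + $53.99 = $112.98
Taxable wages = $1,799.55 − $112.98 = $1,686.57
State withholding: $1,686.57 × 0.0674 = $113.67
City income tax: $1,686.57 × 0.039 = $65.78
State unemployment insurance (employee share): $1,799.55 × 0.0047 = $8.46
Social Security (OASDI): $1,799.55 × 0.058 = $104.37
Employee stock purchase plan: $137.46
Union dues: $158.93
Total deductions = $58.99 + $53.99 + $113.67 + $65.78 + $8.46 + $104.37 + $137.46 + $158.93 = $701.65
Net pay = $1,799.55 − $701.65 = $1,097.90

$1,097.90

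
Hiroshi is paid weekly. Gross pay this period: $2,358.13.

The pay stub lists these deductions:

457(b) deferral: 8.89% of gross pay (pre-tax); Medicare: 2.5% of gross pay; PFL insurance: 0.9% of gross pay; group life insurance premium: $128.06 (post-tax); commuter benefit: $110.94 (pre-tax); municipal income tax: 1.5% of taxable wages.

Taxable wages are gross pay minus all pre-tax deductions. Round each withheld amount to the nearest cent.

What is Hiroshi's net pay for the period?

$1,798.76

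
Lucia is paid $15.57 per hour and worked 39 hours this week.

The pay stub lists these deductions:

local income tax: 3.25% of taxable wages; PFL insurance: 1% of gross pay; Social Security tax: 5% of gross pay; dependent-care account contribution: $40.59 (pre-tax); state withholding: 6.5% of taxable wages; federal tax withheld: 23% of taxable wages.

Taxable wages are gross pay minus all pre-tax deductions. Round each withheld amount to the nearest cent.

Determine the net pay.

Gross pay: 39 × $15.57 = $607.23
Dependent-care account contribution: $40.59
Taxable wages = $607.23 − $40.59 = $566.64
Federal tax withheld: $566.64 × 0.23 = $130.33
State withholding: $566.64 × 0.065 = $36.83
Local income tax: $566.64 × 0.0325 = $18.42
PFL insurance: $607.23 × 0.01 = $6.07
Social Security tax: $607.23 × 0.05 = $30.36
Total deductions = $40.59 + $130.33 + $36.83 + $18.42 + $6.07 + $30.36 = $262.60
Net pay = $607.23 − $262.60 = $344.63

$344.63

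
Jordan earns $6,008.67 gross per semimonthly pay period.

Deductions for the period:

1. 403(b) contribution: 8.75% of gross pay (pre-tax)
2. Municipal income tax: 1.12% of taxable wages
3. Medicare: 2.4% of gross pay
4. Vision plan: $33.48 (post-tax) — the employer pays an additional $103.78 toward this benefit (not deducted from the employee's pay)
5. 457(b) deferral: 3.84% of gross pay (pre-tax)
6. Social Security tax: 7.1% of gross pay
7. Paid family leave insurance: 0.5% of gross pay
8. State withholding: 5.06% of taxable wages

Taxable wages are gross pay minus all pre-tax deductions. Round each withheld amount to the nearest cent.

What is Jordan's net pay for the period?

403(b) contribution: $6,008.67 × 0.0875 = $525.76
457(b) deferral: $6,008.67 × 0.0384 = $230.73
Pre-tax total = $525.76 + $230.73 = $756.49
Taxable wages = $6,008.67 − $756.49 = $5,252.18
State withholding: $5,252.18 × 0.0506 = $265.76
Municipal income tax: $5,252.18 × 0.0112 = $58.82
Medicare: $6,008.67 × 0.024 = $144.21
Paid family leave insurance: $6,008.67 × 0.005 = $30.04
Social Security tax: $6,008.67 × 0.071 = $426.62
Vision plan: $33.48
(Employer's $103.78 toward vision plan is not withheld from the employee.)
Total deductions = $525.76 + $230.73 + $265.76 + $58.82 + $144.21 + $30.04 + $426.62 + $33.48 = $1,715.42
Net pay = $6,008.67 − $1,715.42 = $4,293.25

$4,293.25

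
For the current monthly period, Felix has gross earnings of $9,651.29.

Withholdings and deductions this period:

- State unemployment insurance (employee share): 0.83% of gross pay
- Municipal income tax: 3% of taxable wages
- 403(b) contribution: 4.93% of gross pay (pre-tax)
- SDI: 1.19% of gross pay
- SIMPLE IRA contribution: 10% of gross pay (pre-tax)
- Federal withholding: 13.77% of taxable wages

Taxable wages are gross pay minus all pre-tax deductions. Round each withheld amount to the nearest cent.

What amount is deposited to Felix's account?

$6,638.51

403(b) contribution: $9,651.29 × 0.0493 = $475.81
SIMPLE IRA contribution: $9,651.29 × 0.1 = $965.13
Pre-tax total = $475.81 + $965.13 = $1,440.94
Taxable wages = $9,651.29 − $1,440.94 = $8,210.35
Municipal income tax: $8,210.35 × 0.03 = $246.31
Federal withholding: $8,210.35 × 0.1377 = $1,130.57
SDI: $9,651.29 × 0.0119 = $114.85
State unemployment insurance (employee share): $9,651.29 × 0.0083 = $80.11
Total deductions = $475.81 + $965.13 + $246.31 + $1,130.57 + $114.85 + $80.11 = $3,012.78
Net pay = $9,651.29 − $3,012.78 = $6,638.51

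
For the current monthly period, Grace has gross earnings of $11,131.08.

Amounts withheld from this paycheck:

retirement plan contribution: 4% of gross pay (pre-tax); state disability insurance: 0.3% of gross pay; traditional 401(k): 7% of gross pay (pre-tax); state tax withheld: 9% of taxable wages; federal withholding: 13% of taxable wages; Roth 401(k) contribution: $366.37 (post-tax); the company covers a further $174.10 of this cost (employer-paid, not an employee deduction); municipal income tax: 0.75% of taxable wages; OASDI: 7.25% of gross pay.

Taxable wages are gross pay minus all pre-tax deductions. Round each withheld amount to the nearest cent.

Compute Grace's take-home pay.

Traditional 401(k): $11,131.08 × 0.07 = $779.18
Retirement plan contribution: $11,131.08 × 0.04 = $445.24
Pre-tax total = $779.18 + $445.24 = $1,224.42
Taxable wages = $11,131.08 − $1,224.42 = $9,906.66
Municipal income tax: $9,906.66 × 0.0075 = $74.30
Federal withholding: $9,906.66 × 0.13 = $1,287.87
State tax withheld: $9,906.66 × 0.09 = $891.60
OASDI: $11,131.08 × 0.0725 = $807.00
State disability insurance: $11,131.08 × 0.003 = $33.39
Roth 401(k) contribution: $366.37
(Employer's $174.10 toward Roth 401(k) contribution is not withheld from the employee.)
Total deductions = $779.18 + $445.24 + $74.30 + $1,287.87 + $891.60 + $807.00 + $33.39 + $366.37 = $4,684.95
Net pay = $11,131.08 − $4,684.95 = $6,446.13

$6,446.13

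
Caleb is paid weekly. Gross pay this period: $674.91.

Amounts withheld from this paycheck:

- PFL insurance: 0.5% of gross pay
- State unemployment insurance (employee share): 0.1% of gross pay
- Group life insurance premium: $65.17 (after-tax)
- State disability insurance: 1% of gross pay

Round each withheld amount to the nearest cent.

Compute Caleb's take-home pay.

$598.95

State unemployment insurance (employee share): $674.91 × 0.001 = $0.67
State disability insurance: $674.91 × 0.01 = $6.75
PFL insurance: $674.91 × 0.005 = $3.37
Group life insurance premium: $65.17
Total deductions = $0.67 + $6.75 + $3.37 + $65.17 = $75.96
Net pay = $674.91 − $75.96 = $598.95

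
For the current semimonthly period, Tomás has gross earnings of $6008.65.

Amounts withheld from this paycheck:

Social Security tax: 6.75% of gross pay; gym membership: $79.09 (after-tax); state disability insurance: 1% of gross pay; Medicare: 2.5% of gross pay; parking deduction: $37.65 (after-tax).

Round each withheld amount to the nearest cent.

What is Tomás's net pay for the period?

$5276.02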